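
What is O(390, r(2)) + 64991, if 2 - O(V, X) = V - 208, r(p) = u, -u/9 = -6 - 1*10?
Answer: 64811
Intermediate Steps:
u = 144 (u = -9*(-6 - 1*10) = -9*(-6 - 10) = -9*(-16) = 144)
r(p) = 144
O(V, X) = 210 - V (O(V, X) = 2 - (V - 208) = 2 - (-208 + V) = 2 + (208 - V) = 210 - V)
O(390, r(2)) + 64991 = (210 - 1*390) + 64991 = (210 - 390) + 64991 = -180 + 64991 = 64811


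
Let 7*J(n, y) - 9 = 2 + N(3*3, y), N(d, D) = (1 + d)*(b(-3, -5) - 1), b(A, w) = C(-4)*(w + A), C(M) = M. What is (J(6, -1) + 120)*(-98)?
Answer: -16254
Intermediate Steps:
b(A, w) = -4*A - 4*w (b(A, w) = -4*(w + A) = -4*(A + w) = -4*A - 4*w)
N(d, D) = 31 + 31*d (N(d, D) = (1 + d)*((-4*(-3) - 4*(-5)) - 1) = (1 + d)*((12 + 20) - 1) = (1 + d)*(32 - 1) = (1 + d)*31 = 31 + 31*d)
J(n, y) = 321/7 (J(n, y) = 9/7 + (2 + (31 + 31*(3*3)))/7 = 9/7 + (2 + (31 + 31*9))/7 = 9/7 + (2 + (31 + 279))/7 = 9/7 + (2 + 310)/7 = 9/7 + (⅐)*312 = 9/7 + 312/7 = 321/7)
(J(6, -1) + 120)*(-98) = (321/7 + 120)*(-98) = (1161/7)*(-98) = -16254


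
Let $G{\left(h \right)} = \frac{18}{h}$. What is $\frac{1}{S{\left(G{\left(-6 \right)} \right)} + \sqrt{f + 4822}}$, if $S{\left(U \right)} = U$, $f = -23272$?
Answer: $- \frac{1}{6153} - \frac{5 i \sqrt{82}}{6153} \approx -0.00016252 - 0.0073585 i$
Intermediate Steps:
$\frac{1}{S{\left(G{\left(-6 \right)} \right)} + \sqrt{f + 4822}} = \frac{1}{\frac{18}{-6} + \sqrt{-23272 + 4822}} = \frac{1}{18 \left(- \frac{1}{6}\right) + \sqrt{-18450}} = \frac{1}{-3 + 15 i \sqrt{82}}$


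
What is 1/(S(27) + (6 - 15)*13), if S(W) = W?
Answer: -1/90 ≈ -0.011111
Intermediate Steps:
1/(S(27) + (6 - 15)*13) = 1/(27 + (6 - 15)*13) = 1/(27 - 9*13) = 1/(27 - 117) = 1/(-90) = -1/90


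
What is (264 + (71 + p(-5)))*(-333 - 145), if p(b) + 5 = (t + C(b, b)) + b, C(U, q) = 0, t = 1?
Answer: -155828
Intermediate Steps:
p(b) = -4 + b (p(b) = -5 + ((1 + 0) + b) = -5 + (1 + b) = -4 + b)
(264 + (71 + p(-5)))*(-333 - 145) = (264 + (71 + (-4 - 5)))*(-333 - 145) = (264 + (71 - 9))*(-478) = (264 + 62)*(-478) = 326*(-478) = -155828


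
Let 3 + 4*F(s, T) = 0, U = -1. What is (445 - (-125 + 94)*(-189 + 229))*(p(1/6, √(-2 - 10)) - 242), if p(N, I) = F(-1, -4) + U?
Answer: -1642875/4 ≈ -4.1072e+5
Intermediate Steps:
F(s, T) = -¾ (F(s, T) = -¾ + (¼)*0 = -¾ + 0 = -¾)
p(N, I) = -7/4 (p(N, I) = -¾ - 1 = -7/4)
(445 - (-125 + 94)*(-189 + 229))*(p(1/6, √(-2 - 10)) - 242) = (445 - (-125 + 94)*(-189 + 229))*(-7/4 - 242) = (445 - (-31)*40)*(-975/4) = (445 - 1*(-1240))*(-975/4) = (445 + 1240)*(-975/4) = 1685*(-975/4) = -1642875/4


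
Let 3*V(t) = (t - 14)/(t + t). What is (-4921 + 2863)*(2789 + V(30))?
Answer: -86099174/15 ≈ -5.7399e+6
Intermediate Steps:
V(t) = (-14 + t)/(6*t) (V(t) = ((t - 14)/(t + t))/3 = ((-14 + t)/((2*t)))/3 = ((-14 + t)*(1/(2*t)))/3 = ((-14 + t)/(2*t))/3 = (-14 + t)/(6*t))
(-4921 + 2863)*(2789 + V(30)) = (-4921 + 2863)*(2789 + (⅙)*(-14 + 30)/30) = -2058*(2789 + (⅙)*(1/30)*16) = -2058*(2789 + 4/45) = -2058*125509/45 = -86099174/15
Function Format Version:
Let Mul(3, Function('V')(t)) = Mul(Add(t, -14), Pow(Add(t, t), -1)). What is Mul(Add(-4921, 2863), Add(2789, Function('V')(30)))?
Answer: Rational(-86099174, 15) ≈ -5.7399e+6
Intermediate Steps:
Function('V')(t) = Mul(Rational(1, 6), Pow(t, -1), Add(-14, t)) (Function('V')(t) = Mul(Rational(1, 3), Mul(Add(t, -14), Pow(Add(t, t), -1))) = Mul(Rational(1, 3), Mul(Add(-14, t), Pow(Mul(2, t), -1))) = Mul(Rational(1, 3), Mul(Add(-14, t), Mul(Rational(1, 2), Pow(t, -1)))) = Mul(Rational(1, 3), Mul(Rational(1, 2), Pow(t, -1), Add(-14, t))) = Mul(Rational(1, 6), Pow(t, -1), Add(-14, t)))
Mul(Add(-4921, 2863), Add(2789, Function('V')(30))) = Mul(Add(-4921, 2863), Add(2789, Mul(Rational(1, 6), Pow(30, -1), Add(-14, 30)))) = Mul(-2058, Add(2789, Mul(Rational(1, 6), Rational(1, 30), 16))) = Mul(-2058, Add(2789, Rational(4, 45))) = Mul(-2058, Rational(125509, 45)) = Rational(-86099174, 15)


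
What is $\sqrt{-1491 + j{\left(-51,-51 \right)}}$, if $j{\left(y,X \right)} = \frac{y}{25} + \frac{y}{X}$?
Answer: $\frac{i \sqrt{37301}}{5} \approx 38.627 i$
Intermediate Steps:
$j{\left(y,X \right)} = \frac{y}{25} + \frac{y}{X}$ ($j{\left(y,X \right)} = y \frac{1}{25} + \frac{y}{X} = \frac{y}{25} + \frac{y}{X}$)
$\sqrt{-1491 + j{\left(-51,-51 \right)}} = \sqrt{-1491 + \left(\frac{1}{25} \left(-51\right) - \frac{51}{-51}\right)} = \sqrt{-1491 - \frac{26}{25}} = \sqrt{- \frac{37301}{25}} = \frac{i \sqrt{37301}}{5}$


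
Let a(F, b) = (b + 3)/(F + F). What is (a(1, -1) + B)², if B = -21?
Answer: 400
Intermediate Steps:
a(F, b) = (3 + b)/(2*F) (a(F, b) = (3 + b)/((2*F)) = (3 + b)*(1/(2*F)) = (3 + b)/(2*F))
(a(1, -1) + B)² = ((½)*(3 - 1)/1 - 21)² = ((½)*1*2 - 21)² = (1 - 21)² = (-20)² = 400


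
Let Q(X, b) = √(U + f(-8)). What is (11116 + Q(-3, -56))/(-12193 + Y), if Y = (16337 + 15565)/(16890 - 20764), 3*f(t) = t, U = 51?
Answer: -59153/64928 - 149*√435/5453952 ≈ -0.91162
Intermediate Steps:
f(t) = t/3
Y = -1227/149 (Y = 31902/(-3874) = 31902*(-1/3874) = -1227/149 ≈ -8.2349)
Q(X, b) = √435/3 (Q(X, b) = √(51 + (⅓)*(-8)) = √(51 - 8/3) = √(145/3) = √435/3)
(11116 + Q(-3, -56))/(-12193 + Y) = (11116 + √435/3)/(-12193 - 1227/149) = (11116 + √435/3)/(-1817984/149) = (11116 + √435/3)*(-149/1817984) = -59153/64928 - 149*√435/5453952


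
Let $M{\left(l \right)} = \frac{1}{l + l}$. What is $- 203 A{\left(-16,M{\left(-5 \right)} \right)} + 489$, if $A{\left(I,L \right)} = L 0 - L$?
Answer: $\frac{4687}{10} \approx 468.7$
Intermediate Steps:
$M{\left(l \right)} = \frac{1}{2 l}$
$A{\left(I,L \right)} = - L$ ($A{\left(I,L \right)} = 0 - L = - L$)
$- 203 A{\left(-16,M{\left(-5 \right)} \right)} + 489 = - 203 \left(- \frac{1}{2 \left(-5\right)}\right) + 489 = - 203 \left(- \frac{-1}{2 \cdot 5}\right) + 489 = - 203 \left(\left(-1\right) \left(- \frac{1}{10}\right)\right) + 489 = \left(-203\right) \frac{1}{10} + 489 = - \frac{203}{10} + 489 = \frac{4687}{10}$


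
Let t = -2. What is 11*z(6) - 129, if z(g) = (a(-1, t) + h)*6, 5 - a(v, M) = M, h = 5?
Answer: 663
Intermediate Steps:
a(v, M) = 5 - M
z(g) = 72 (z(g) = ((5 - 1*(-2)) + 5)*6 = ((5 + 2) + 5)*6 = (7 + 5)*6 = 12*6 = 72)
11*z(6) - 129 = 11*72 - 129 = 792 - 129 = 663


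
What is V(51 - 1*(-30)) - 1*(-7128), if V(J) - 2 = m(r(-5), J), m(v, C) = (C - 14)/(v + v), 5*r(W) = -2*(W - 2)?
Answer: 199975/28 ≈ 7142.0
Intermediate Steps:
r(W) = ⅘ - 2*W/5 (r(W) = (-2*(W - 2))/5 = (-2*(-2 + W))/5 = (4 - 2*W)/5 = ⅘ - 2*W/5)
m(v, C) = (-14 + C)/(2*v) (m(v, C) = (-14 + C)/((2*v)) = (-14 + C)*(1/(2*v)) = (-14 + C)/(2*v))
V(J) = -½ + 5*J/28 (V(J) = 2 + (-14 + J)/(2*(⅘ - ⅖*(-5))) = 2 + (-14 + J)/(2*(⅘ + 2)) = 2 + (-14 + J)/(2*(14/5)) = 2 + (½)*(5/14)*(-14 + J) = 2 + (-5/2 + 5*J/28) = -½ + 5*J/28)
V(51 - 1*(-30)) - 1*(-7128) = (-½ + 5*(51 - 1*(-30))/28) - 1*(-7128) = (-½ + 5*(51 + 30)/28) + 7128 = (-½ + (5/28)*81) + 7128 = (-½ + 405/28) + 7128 = 391/28 + 7128 = 199975/28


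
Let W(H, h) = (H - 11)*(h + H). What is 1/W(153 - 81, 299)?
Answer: 1/22631 ≈ 4.4187e-5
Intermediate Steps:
W(H, h) = (-11 + H)*(H + h)
1/W(153 - 81, 299) = 1/((153 - 81)² - 11*(153 - 81) - 11*299 + (153 - 81)*299) = 1/(72² - 11*72 - 3289 + 72*299) = 1/(5184 - 792 - 3289 + 21528) = 1/22631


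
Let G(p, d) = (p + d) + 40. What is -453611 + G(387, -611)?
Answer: -453795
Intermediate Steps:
G(p, d) = 40 + d + p (G(p, d) = (d + p) + 40 = 40 + d + p)
-453611 + G(387, -611) = -453611 + (40 - 611 + 387) = -453611 - 184 = -453795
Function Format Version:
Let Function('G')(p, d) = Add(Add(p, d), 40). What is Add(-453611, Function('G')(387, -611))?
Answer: -453795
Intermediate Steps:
Function('G')(p, d) = Add(40, d, p) (Function('G')(p, d) = Add(Add(d, p), 40) = Add(40, d, p))
Add(-453611, Function('G')(387, -611)) = Add(-453611, Add(40, -611, 387)) = Add(-453611, -184) = -453795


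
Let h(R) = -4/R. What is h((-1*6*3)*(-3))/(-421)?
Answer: 2/11367 ≈ 0.00017595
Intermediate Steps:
h((-1*6*3)*(-3))/(-421) = -4/((-1*6*3)*(-3))/(-421) = -4/(-6*3*(-3))*(-1/421) = -4/((-18*(-3)))*(-1/421) = -4/54*(-1/421) = -4*1/54*(-1/421) = -2/27*(-1/421) = 2/11367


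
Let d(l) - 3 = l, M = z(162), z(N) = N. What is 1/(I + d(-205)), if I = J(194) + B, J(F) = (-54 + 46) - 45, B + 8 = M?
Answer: -1/101 ≈ -0.0099010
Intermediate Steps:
M = 162
d(l) = 3 + l
B = 154 (B = -8 + 162 = 154)
J(F) = -53 (J(F) = -8 - 45 = -53)
I = 101 (I = -53 + 154 = 101)
1/(I + d(-205)) = 1/(101 + (3 - 205)) = 1/(101 - 202) = 1/(-101) = -1/101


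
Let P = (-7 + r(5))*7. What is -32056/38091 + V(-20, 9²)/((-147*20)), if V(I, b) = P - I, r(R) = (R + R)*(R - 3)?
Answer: -32824247/37329180 ≈ -0.87932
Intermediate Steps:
r(R) = 2*R*(-3 + R) (r(R) = (2*R)*(-3 + R) = 2*R*(-3 + R))
P = 91 (P = (-7 + 2*5*(-3 + 5))*7 = (-7 + 2*5*2)*7 = (-7 + 20)*7 = 13*7 = 91)
V(I, b) = 91 - I
-32056/38091 + V(-20, 9²)/((-147*20)) = -32056/38091 + (91 - 1*(-20))/((-147*20)) = -32056*1/38091 + (91 + 20)/(-2940) = -32056/38091 + 111*(-1/2940) = -32056/38091 - 37/980 = -32824247/37329180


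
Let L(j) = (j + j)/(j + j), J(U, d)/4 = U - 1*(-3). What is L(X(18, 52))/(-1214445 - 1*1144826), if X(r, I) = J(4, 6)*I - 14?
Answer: -1/2359271 ≈ -4.2386e-7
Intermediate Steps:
J(U, d) = 12 + 4*U (J(U, d) = 4*(U - 1*(-3)) = 4*(U + 3) = 4*(3 + U) = 12 + 4*U)
X(r, I) = -14 + 28*I (X(r, I) = (12 + 4*4)*I - 14 = (12 + 16)*I - 14 = 28*I - 14 = -14 + 28*I)
L(j) = 1 (L(j) = (2*j)/((2*j)) = (2*j)*(1/(2*j)) = 1)
L(X(18, 52))/(-1214445 - 1*1144826) = 1/(-1214445 - 1*1144826) = 1/(-1214445 - 1144826) = 1/(-2359271) = 1*(-1/2359271) = -1/2359271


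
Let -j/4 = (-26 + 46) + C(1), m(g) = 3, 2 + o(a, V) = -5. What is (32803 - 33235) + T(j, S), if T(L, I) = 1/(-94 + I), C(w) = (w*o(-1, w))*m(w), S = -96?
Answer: -82081/190 ≈ -432.01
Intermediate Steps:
o(a, V) = -7 (o(a, V) = -2 - 5 = -7)
C(w) = -21*w (C(w) = (w*(-7))*3 = -7*w*3 = -21*w)
j = 4 (j = -4*((-26 + 46) - 21*1) = -4*(20 - 21) = -4*(-1) = 4)
(32803 - 33235) + T(j, S) = (32803 - 33235) + 1/(-94 - 96) = -432 + 1/(-190) = -432 - 1/190 = -82081/190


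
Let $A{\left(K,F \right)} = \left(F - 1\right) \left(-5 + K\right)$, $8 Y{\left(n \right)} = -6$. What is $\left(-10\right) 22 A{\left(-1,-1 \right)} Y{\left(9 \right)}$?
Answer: $1980$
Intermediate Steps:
$Y{\left(n \right)} = - \frac{3}{4}$ ($Y{\left(n \right)} = \frac{1}{8} \left(-6\right) = - \frac{3}{4}$)
$A{\left(K,F \right)} = \left(-1 + F\right) \left(-5 + K\right)$
$\left(-10\right) 22 A{\left(-1,-1 \right)} Y{\left(9 \right)} = \left(-10\right) 22 \left(5 - -1 - -5 - -1\right) \left(- \frac{3}{4}\right) = - 220 \left(5 + 1 + 5 + 1\right) \left(- \frac{3}{4}\right) = \left(-220\right) 12 \left(- \frac{3}{4}\right) = \left(-2640\right) \left(- \frac{3}{4}\right) = 1980$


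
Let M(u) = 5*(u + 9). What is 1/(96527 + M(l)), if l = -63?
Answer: 1/96257 ≈ 1.0389e-5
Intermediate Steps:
M(u) = 45 + 5*u (M(u) = 5*(9 + u) = 45 + 5*u)
1/(96527 + M(l)) = 1/(96527 + (45 + 5*(-63))) = 1/(96527 + (45 - 315)) = 1/(96527 - 270) = 1/96257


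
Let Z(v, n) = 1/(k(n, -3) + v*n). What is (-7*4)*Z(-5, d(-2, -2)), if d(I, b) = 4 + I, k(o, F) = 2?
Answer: 7/2 ≈ 3.5000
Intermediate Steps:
Z(v, n) = 1/(2 + n*v) (Z(v, n) = 1/(2 + v*n) = 1/(2 + n*v))
(-7*4)*Z(-5, d(-2, -2)) = (-7*4)/(2 + (4 - 2)*(-5)) = -28/(2 + 2*(-5)) = -28/(2 - 10) = -28/(-8) = -28*(-⅛) = 7/2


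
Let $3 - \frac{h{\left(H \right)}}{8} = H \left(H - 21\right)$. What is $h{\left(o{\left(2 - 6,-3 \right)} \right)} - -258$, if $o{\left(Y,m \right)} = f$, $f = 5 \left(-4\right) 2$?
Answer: $-19238$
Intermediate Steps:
$f = -40$ ($f = \left(-20\right) 2 = -40$)
$o{\left(Y,m \right)} = -40$
$h{\left(H \right)} = 24 - 8 H \left(-21 + H\right)$ ($h{\left(H \right)} = 24 - 8 H \left(H - 21\right) = 24 - 8 H \left(-21 + H\right)$)
$h{\left(o{\left(2 - 6,-3 \right)} \right)} - -258 = \left(24 - 8 \left(-40\right)^{2} + 168 \left(-40\right)\right) - -258 = \left(24 - 12800 - 6720\right) + 258 = -19496 + 258 = -19238$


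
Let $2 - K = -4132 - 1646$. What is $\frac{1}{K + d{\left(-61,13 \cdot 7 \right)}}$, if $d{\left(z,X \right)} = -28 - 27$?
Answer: $\frac{1}{5725} \approx 0.00017467$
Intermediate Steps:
$d{\left(z,X \right)} = -55$ ($d{\left(z,X \right)} = -28 - 27 = -55$)
$K = 5780$ ($K = 2 - \left(-4132 - 1646\right) = 2 - -5778 = 2 + 5778 = 5780$)
$\frac{1}{K + d{\left(-61,13 \cdot 7 \right)}} = \frac{1}{5780 - 55} = \frac{1}{5725}$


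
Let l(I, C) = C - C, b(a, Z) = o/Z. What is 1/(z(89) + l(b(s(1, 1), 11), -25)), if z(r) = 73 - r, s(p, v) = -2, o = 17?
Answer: -1/16 ≈ -0.062500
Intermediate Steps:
b(a, Z) = 17/Z
l(I, C) = 0
1/(z(89) + l(b(s(1, 1), 11), -25)) = 1/((73 - 1*89) + 0) = 1/((73 - 89) + 0) = 1/(-16 + 0) = 1/(-16) = -1/16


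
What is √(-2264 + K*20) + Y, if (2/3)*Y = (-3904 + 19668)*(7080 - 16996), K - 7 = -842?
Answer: -234473736 + 2*I*√4741 ≈ -2.3447e+8 + 137.71*I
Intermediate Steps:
K = -835 (K = 7 - 842 = -835)
Y = -234473736 (Y = 3*((-3904 + 19668)*(7080 - 16996))/2 = 3*(15764*(-9916))/2 = (3/2)*(-156315824) = -234473736)
√(-2264 + K*20) + Y = √(-2264 - 835*20) - 234473736 = √(-2264 - 16700) - 234473736 = √(-18964) - 234473736 = 2*I*√4741 - 234473736 = -234473736 + 2*I*√4741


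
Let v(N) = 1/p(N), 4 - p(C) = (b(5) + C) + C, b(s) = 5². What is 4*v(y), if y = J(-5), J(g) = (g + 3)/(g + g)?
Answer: -20/107 ≈ -0.18692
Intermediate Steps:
b(s) = 25
p(C) = -21 - 2*C (p(C) = 4 - ((25 + C) + C) = 4 - (25 + 2*C) = 4 + (-25 - 2*C) = -21 - 2*C)
J(g) = (3 + g)/(2*g) (J(g) = (3 + g)/((2*g)) = (3 + g)*(1/(2*g)) = (3 + g)/(2*g))
y = ⅕ (y = (½)*(3 - 5)/(-5) = (½)*(-⅕)*(-2) = ⅕ ≈ 0.20000)
v(N) = 1/(-21 - 2*N)
4*v(y) = 4*(-1/(21 + 2*(⅕))) = 4*(-1/(21 + ⅖)) = 4*(-1/107/5) = 4*(-1*5/107) = 4*(-5/107) = -20/107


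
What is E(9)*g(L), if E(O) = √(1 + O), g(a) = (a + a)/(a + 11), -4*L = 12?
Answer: -3*√10/4 ≈ -2.3717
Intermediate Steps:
L = -3 (L = -¼*12 = -3)
g(a) = 2*a/(11 + a) (g(a) = (2*a)/(11 + a) = 2*a/(11 + a))
E(9)*g(L) = √(1 + 9)*(2*(-3)/(11 - 3)) = √10*(2*(-3)/8) = √10*(2*(-3)*(⅛)) = √10*(-¾) = -3*√10/4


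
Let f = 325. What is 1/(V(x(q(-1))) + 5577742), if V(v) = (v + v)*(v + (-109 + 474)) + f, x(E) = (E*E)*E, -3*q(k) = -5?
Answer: 729/4068905843 ≈ 1.7916e-7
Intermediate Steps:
q(k) = 5/3 (q(k) = -⅓*(-5) = 5/3)
x(E) = E³ (x(E) = E²*E = E³)
V(v) = 325 + 2*v*(365 + v) (V(v) = (v + v)*(v + (-109 + 474)) + 325 = (2*v)*(v + 365) + 325 = (2*v)*(365 + v) + 325 = 2*v*(365 + v) + 325 = 325 + 2*v*(365 + v))
1/(V(x(q(-1))) + 5577742) = 1/((325 + 2*((5/3)³)² + 730*(5/3)³) + 5577742) = 1/((325 + 2*(125/27)² + 730*(125/27)) + 5577742) = 1/((325 + 2*(15625/729) + 91250/27) + 5577742) = 1/((325 + 31250/729 + 91250/27) + 5577742) = 1/(2731925/729 + 5577742) = 1/(4068905843/729) = 729/4068905843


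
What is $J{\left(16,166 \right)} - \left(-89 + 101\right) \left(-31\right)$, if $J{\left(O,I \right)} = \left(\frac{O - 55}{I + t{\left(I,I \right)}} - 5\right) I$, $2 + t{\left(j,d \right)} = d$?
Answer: $- \frac{26269}{55} \approx -477.62$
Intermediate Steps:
$t{\left(j,d \right)} = -2 + d$
$J{\left(O,I \right)} = I \left(-5 + \frac{-55 + O}{-2 + 2 I}\right)$ ($J{\left(O,I \right)} = \left(\frac{O - 55}{I + \left(-2 + I\right)} - 5\right) I = \left(\frac{-55 + O}{-2 + 2 I} - 5\right) I = \left(-5 + \frac{-55 + O}{-2 + 2 I}\right) I = I \left(-5 + \frac{-55 + O}{-2 + 2 I}\right)$)
$J{\left(16,166 \right)} - \left(-89 + 101\right) \left(-31\right) = \frac{1}{2} \cdot 166 \frac{1}{-1 + 166} \left(-45 + 16 - 1660\right) - \left(-89 + 101\right) \left(-31\right) = \frac{1}{2} \cdot 166 \cdot \frac{1}{165} \left(-45 + 16 - 1660\right) - 12 \left(-31\right) = \frac{1}{2} \cdot 166 \cdot \frac{1}{165} \left(-1689\right) - -372 = - \frac{46729}{55} + 372 = - \frac{26269}{55}$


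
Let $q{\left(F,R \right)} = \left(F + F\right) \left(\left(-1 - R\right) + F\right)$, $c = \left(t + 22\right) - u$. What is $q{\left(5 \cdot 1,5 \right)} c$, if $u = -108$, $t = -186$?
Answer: $560$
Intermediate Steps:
$c = -56$ ($c = \left(-186 + 22\right) - -108 = -164 + 108 = -56$)
$q{\left(F,R \right)} = 2 F \left(-1 + F - R\right)$
$q{\left(5 \cdot 1,5 \right)} c = 2 \cdot 5 \cdot 1 \left(-1 + 5 \cdot 1 - 5\right) \left(-56\right) = 2 \cdot 5 \left(-1 + 5 - 5\right) \left(-56\right) = 2 \cdot 5 \left(-1\right) \left(-56\right) = \left(-10\right) \left(-56\right) = 560$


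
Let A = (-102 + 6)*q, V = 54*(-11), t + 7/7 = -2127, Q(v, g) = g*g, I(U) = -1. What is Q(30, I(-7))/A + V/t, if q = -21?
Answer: 10711/38304 ≈ 0.27963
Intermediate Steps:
Q(v, g) = g²
t = -2128 (t = -1 - 2127 = -2128)
V = -594
A = 2016 (A = (-102 + 6)*(-21) = -96*(-21) = 2016)
Q(30, I(-7))/A + V/t = (-1)²/2016 - 594/(-2128) = 1*(1/2016) - 594*(-1/2128) = 1/2016 + 297/1064 = 10711/38304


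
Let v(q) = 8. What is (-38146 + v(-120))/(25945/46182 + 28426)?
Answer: -1761289116/1312795477 ≈ -1.3416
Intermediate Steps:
(-38146 + v(-120))/(25945/46182 + 28426) = (-38146 + 8)/(25945/46182 + 28426) = -38138/(25945*(1/46182) + 28426) = -38138/(25945/46182 + 28426) = -38138/1312795477/46182 = -38138*46182/1312795477 = -1761289116/1312795477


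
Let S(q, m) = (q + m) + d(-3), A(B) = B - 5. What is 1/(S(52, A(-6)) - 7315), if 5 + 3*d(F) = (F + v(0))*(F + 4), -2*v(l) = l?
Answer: -3/21830 ≈ -0.00013743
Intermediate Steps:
A(B) = -5 + B
v(l) = -l/2
d(F) = -5/3 + F*(4 + F)/3 (d(F) = -5/3 + ((F - 1/2*0)*(F + 4))/3 = -5/3 + ((F + 0)*(4 + F))/3 = -5/3 + (F*(4 + F))/3 = -5/3 + F*(4 + F)/3)
S(q, m) = -8/3 + m + q (S(q, m) = (q + m) + (-5/3 + (1/3)*(-3)**2 + (4/3)*(-3)) = (m + q) + (-5/3 + (1/3)*9 - 4) = (m + q) + (-5/3 + 3 - 4) = (m + q) - 8/3 = -8/3 + m + q)
1/(S(52, A(-6)) - 7315) = 1/((-8/3 + (-5 - 6) + 52) - 7315) = 1/((-8/3 - 11 + 52) - 7315) = 1/(115/3 - 7315) = 1/(-21830/3) = -3/21830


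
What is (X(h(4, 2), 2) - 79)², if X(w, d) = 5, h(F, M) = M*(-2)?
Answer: 5476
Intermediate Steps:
h(F, M) = -2*M
(X(h(4, 2), 2) - 79)² = (5 - 79)² = (-74)² = 5476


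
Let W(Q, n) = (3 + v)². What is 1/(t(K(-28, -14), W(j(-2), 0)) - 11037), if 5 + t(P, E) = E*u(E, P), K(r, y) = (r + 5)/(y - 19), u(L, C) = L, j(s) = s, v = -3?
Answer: -1/11042 ≈ -9.0563e-5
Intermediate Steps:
W(Q, n) = 0 (W(Q, n) = (3 - 3)² = 0² = 0)
K(r, y) = (5 + r)/(-19 + y)
t(P, E) = -5 + E² (t(P, E) = -5 + E*E = -5 + E²)
1/(t(K(-28, -14), W(j(-2), 0)) - 11037) = 1/((-5 + 0²) - 11037) = 1/((-5 + 0) - 11037) = 1/(-5 - 11037) = 1/(-11042) = -1/11042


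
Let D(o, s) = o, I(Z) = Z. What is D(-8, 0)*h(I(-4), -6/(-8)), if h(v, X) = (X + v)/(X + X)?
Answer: 52/3 ≈ 17.333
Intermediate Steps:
h(v, X) = (X + v)/(2*X) (h(v, X) = (X + v)/((2*X)) = (X + v)*(1/(2*X)) = (X + v)/(2*X))
D(-8, 0)*h(I(-4), -6/(-8)) = -4*(-6/(-8) - 4)/((-6/(-8))) = -4*(-6*(-1/8) - 4)/((-6*(-1/8))) = -4*(3/4 - 4)/3/4 = -4*4*(-13)/(3*4) = -8*(-13/6) = 52/3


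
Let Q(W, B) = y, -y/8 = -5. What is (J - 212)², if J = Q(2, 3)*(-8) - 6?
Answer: 289444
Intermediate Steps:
y = 40 (y = -8*(-5) = 40)
Q(W, B) = 40
J = -326 (J = 40*(-8) - 6 = -320 - 6 = -326)
(J - 212)² = (-326 - 212)² = (-538)² = 289444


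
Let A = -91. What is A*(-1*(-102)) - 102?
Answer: -9384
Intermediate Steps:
A*(-1*(-102)) - 102 = -(-91)*(-102) - 102 = -91*102 - 102 = -9282 - 102 = -9384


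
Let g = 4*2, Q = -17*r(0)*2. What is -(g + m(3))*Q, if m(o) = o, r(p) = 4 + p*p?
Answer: 1496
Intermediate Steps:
r(p) = 4 + p²
Q = -136 (Q = -17*(4 + 0²)*2 = -17*(4 + 0)*2 = -17*4*2 = -68*2 = -136)
g = 8
-(g + m(3))*Q = -(8 + 3)*(-136) = -11*(-136) = -1*(-1496) = 1496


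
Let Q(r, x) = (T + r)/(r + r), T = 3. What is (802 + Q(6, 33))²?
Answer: 10310521/16 ≈ 6.4441e+5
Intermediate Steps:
Q(r, x) = (3 + r)/(2*r) (Q(r, x) = (3 + r)/(r + r) = (3 + r)/((2*r)) = (3 + r)*(1/(2*r)) = (3 + r)/(2*r))
(802 + Q(6, 33))² = (802 + (½)*(3 + 6)/6)² = (802 + (½)*(⅙)*9)² = (802 + ¾)² = (3211/4)² = 10310521/16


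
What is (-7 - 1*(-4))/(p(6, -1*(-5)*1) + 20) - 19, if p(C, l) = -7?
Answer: -250/13 ≈ -19.231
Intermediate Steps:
(-7 - 1*(-4))/(p(6, -1*(-5)*1) + 20) - 19 = (-7 - 1*(-4))/(-7 + 20) - 19 = (-7 + 4)/13 - 19 = -3*1/13 - 19 = -3/13 - 19 = -250/13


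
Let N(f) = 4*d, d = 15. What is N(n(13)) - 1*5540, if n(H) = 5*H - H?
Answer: -5480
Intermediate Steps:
n(H) = 4*H
N(f) = 60 (N(f) = 4*15 = 60)
N(n(13)) - 1*5540 = 60 - 1*5540 = 60 - 5540 = -5480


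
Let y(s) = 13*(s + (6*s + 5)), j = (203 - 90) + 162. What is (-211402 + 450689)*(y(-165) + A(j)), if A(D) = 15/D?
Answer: -196753017889/55 ≈ -3.5773e+9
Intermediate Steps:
j = 275 (j = 113 + 162 = 275)
y(s) = 65 + 91*s (y(s) = 13*(s + (5 + 6*s)) = 13*(5 + 7*s) = 65 + 91*s)
(-211402 + 450689)*(y(-165) + A(j)) = (-211402 + 450689)*((65 + 91*(-165)) + 15/275) = 239287*((65 - 15015) + 15*(1/275)) = 239287*(-14950 + 3/55) = 239287*(-822247/55) = -196753017889/55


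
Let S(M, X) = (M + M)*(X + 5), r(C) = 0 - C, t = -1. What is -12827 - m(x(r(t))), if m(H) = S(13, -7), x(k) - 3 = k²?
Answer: -12775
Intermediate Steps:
r(C) = -C
S(M, X) = 2*M*(5 + X) (S(M, X) = (2*M)*(5 + X) = 2*M*(5 + X))
x(k) = 3 + k²
m(H) = -52 (m(H) = 2*13*(5 - 7) = 2*13*(-2) = -52)
-12827 - m(x(r(t))) = -12827 - 1*(-52) = -12827 + 52 = -12775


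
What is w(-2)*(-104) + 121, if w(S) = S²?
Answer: -295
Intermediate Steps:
w(-2)*(-104) + 121 = (-2)²*(-104) + 121 = 4*(-104) + 121 = -416 + 121 = -295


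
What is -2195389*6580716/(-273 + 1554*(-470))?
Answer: 687963405644/34793 ≈ 1.9773e+7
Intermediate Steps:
-2195389*6580716/(-273 + 1554*(-470)) = -2195389*6580716/(-273 - 730380) = -2195389/((-730653*1/6580716)) = -2195389/(-243551/2193572) = -2195389*(-2193572/243551) = 687963405644/34793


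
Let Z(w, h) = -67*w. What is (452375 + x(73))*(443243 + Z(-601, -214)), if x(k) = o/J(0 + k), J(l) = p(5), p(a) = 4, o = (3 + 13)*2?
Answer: 218731704330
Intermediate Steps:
o = 32 (o = 16*2 = 32)
J(l) = 4
x(k) = 8 (x(k) = 32/4 = 32*(¼) = 8)
(452375 + x(73))*(443243 + Z(-601, -214)) = (452375 + 8)*(443243 - 67*(-601)) = 452383*(443243 + 40267) = 452383*483510 = 218731704330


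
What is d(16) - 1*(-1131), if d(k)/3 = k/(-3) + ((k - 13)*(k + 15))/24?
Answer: 9013/8 ≈ 1126.6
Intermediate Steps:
d(k) = -k + (-13 + k)*(15 + k)/8 (d(k) = 3*(k/(-3) + ((k - 13)*(k + 15))/24) = 3*(k*(-1/3) + ((-13 + k)*(15 + k))*(1/24)) = 3*(-k/3 + (-13 + k)*(15 + k)/24) = -k + (-13 + k)*(15 + k)/8)
d(16) - 1*(-1131) = (-195/8 - 3/4*16 + (1/8)*16**2) - 1*(-1131) = (-195/8 - 12 + (1/8)*256) + 1131 = (-195/8 - 12 + 32) + 1131 = -35/8 + 1131 = 9013/8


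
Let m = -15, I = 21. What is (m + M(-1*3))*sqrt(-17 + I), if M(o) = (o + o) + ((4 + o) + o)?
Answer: -46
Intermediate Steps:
M(o) = 4 + 4*o (M(o) = 2*o + (4 + 2*o) = 4 + 4*o)
(m + M(-1*3))*sqrt(-17 + I) = (-15 + (4 + 4*(-1*3)))*sqrt(-17 + 21) = (-15 + (4 + 4*(-3)))*sqrt(4) = (-15 + (4 - 12))*2 = (-15 - 8)*2 = -23*2 = -46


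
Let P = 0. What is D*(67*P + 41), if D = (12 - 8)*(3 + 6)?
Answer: 1476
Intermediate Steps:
D = 36 (D = 4*9 = 36)
D*(67*P + 41) = 36*(67*0 + 41) = 36*(0 + 41) = 36*41 = 1476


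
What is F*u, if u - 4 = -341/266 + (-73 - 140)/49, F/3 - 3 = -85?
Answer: 373059/931 ≈ 400.71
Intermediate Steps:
F = -246 (F = 9 + 3*(-85) = 9 - 255 = -246)
u = -3033/1862 (u = 4 + (-341/266 + (-73 - 140)/49) = 4 + (-341*1/266 - 213*1/49) = 4 + (-341/266 - 213/49) = 4 - 10481/1862 = -3033/1862 ≈ -1.6289)
F*u = -246*(-3033/1862) = 373059/931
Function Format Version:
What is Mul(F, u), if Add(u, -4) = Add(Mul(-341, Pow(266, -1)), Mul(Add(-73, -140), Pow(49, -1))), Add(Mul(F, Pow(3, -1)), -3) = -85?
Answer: Rational(373059, 931) ≈ 400.71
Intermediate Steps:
F = -246 (F = Add(9, Mul(3, -85)) = Add(9, -255) = -246)
u = Rational(-3033, 1862) (u = Add(4, Add(Mul(-341, Pow(266, -1)), Mul(Add(-73, -140), Pow(49, -1)))) = Add(4, Add(Mul(-341, Rational(1, 266)), Mul(-213, Rational(1, 49)))) = Add(4, Add(Rational(-341, 266), Rational(-213, 49))) = Add(4, Rational(-10481, 1862)) = Rational(-3033, 1862) ≈ -1.6289)
Mul(F, u) = Mul(-246, Rational(-3033, 1862)) = Rational(373059, 931)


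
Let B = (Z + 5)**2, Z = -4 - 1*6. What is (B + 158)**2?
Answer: 33489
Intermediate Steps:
Z = -10 (Z = -4 - 6 = -10)
B = 25 (B = (-10 + 5)**2 = (-5)**2 = 25)
(B + 158)**2 = (25 + 158)**2 = 183**2 = 33489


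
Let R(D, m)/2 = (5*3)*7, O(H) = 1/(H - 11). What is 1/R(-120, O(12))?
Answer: 1/210 ≈ 0.0047619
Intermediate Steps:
O(H) = 1/(-11 + H)
R(D, m) = 210 (R(D, m) = 2*((5*3)*7) = 2*(15*7) = 2*105 = 210)
1/R(-120, O(12)) = 1/210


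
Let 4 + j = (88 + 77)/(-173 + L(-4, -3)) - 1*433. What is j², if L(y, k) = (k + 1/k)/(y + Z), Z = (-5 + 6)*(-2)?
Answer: 462004324681/2408704 ≈ 1.9181e+5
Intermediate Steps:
Z = -2 (Z = 1*(-2) = -2)
L(y, k) = (k + 1/k)/(-2 + y) (L(y, k) = (k + 1/k)/(y - 2) = (k + 1/k)/(-2 + y))
j = -679709/1552 (j = -4 + ((88 + 77)/(-173 + (1 + (-3)²)/((-3)*(-2 - 4))) - 1*433) = -4 + (165/(-173 - ⅓*(1 + 9)/(-6)) - 433) = -4 + (165/(-173 - ⅓*(-⅙)*10) - 433) = -4 + (165/(-173 + 5/9) - 433) = -4 + (165/(-1552/9) - 433) = -4 + (165*(-9/1552) - 433) = -4 + (-1485/1552 - 433) = -4 - 673501/1552 = -679709/1552 ≈ -437.96)
j² = (-679709/1552)² = 462004324681/2408704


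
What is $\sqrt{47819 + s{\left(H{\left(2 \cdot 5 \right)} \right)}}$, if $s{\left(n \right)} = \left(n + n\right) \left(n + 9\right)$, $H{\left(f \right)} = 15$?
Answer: $\sqrt{48539} \approx 220.32$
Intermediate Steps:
$s{\left(n \right)} = 2 n \left(9 + n\right)$
$\sqrt{47819 + s{\left(H{\left(2 \cdot 5 \right)} \right)}} = \sqrt{47819 + 2 \cdot 15 \left(9 + 15\right)} = \sqrt{47819 + 2 \cdot 15 \cdot 24} = \sqrt{47819 + 720} = \sqrt{48539}$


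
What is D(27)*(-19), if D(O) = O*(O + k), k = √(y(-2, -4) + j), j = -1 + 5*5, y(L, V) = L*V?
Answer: -13851 - 2052*√2 ≈ -16753.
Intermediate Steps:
j = 24 (j = -1 + 25 = 24)
k = 4*√2 (k = √(-2*(-4) + 24) = √(8 + 24) = √32 = 4*√2 ≈ 5.6569)
D(O) = O*(O + 4*√2)
D(27)*(-19) = (27*(27 + 4*√2))*(-19) = (729 + 108*√2)*(-19) = -13851 - 2052*√2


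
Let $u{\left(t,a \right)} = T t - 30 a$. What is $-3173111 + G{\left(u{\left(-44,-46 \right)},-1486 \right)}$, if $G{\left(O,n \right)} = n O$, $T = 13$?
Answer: $-4373799$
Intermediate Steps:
$u{\left(t,a \right)} = - 30 a + 13 t$ ($u{\left(t,a \right)} = 13 t - 30 a = - 30 a + 13 t$)
$G{\left(O,n \right)} = O n$
$-3173111 + G{\left(u{\left(-44,-46 \right)},-1486 \right)} = -3173111 + \left(\left(-30\right) \left(-46\right) + 13 \left(-44\right)\right) \left(-1486\right) = -3173111 + \left(1380 - 572\right) \left(-1486\right) = -3173111 + 808 \left(-1486\right) = -3173111 - 1200688 = -4373799$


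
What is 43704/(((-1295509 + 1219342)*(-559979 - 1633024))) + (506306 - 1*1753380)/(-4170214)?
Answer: 11572472989043485/38698302305194623 ≈ 0.29904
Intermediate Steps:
43704/(((-1295509 + 1219342)*(-559979 - 1633024))) + (506306 - 1*1753380)/(-4170214) = 43704/((-76167*(-2193003))) + (506306 - 1753380)*(-1/4170214) = 43704/167034459501 - 1247074*(-1/4170214) = 43704*(1/167034459501) + 623537/2085107 = 4856/18559384389 + 623537/2085107 = 11572472989043485/38698302305194623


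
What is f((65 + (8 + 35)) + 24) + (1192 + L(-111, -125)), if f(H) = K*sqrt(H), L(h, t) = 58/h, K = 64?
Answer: 132254/111 + 128*sqrt(33) ≈ 1926.8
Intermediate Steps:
f(H) = 64*sqrt(H)
f((65 + (8 + 35)) + 24) + (1192 + L(-111, -125)) = 64*sqrt((65 + (8 + 35)) + 24) + (1192 + 58/(-111)) = 64*sqrt((65 + 43) + 24) + (1192 + 58*(-1/111)) = 64*sqrt(108 + 24) + (1192 - 58/111) = 64*sqrt(132) + 132254/111 = 64*(2*sqrt(33)) + 132254/111 = 128*sqrt(33) + 132254/111 = 132254/111 + 128*sqrt(33)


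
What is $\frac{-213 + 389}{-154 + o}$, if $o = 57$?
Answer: $- \frac{176}{97} \approx -1.8144$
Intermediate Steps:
$\frac{-213 + 389}{-154 + o} = \frac{-213 + 389}{-154 + 57} = \frac{176}{-97} = 176 \left(- \frac{1}{97}\right) = - \frac{176}{97}$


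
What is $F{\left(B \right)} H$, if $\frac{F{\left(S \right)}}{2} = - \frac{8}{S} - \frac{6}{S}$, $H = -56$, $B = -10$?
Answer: $- \frac{784}{5} \approx -156.8$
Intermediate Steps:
$F{\left(S \right)} = - \frac{28}{S}$ ($F{\left(S \right)} = 2 \left(- \frac{8}{S} - \frac{6}{S}\right) = 2 \left(- \frac{14}{S}\right) = - \frac{28}{S}$)
$F{\left(B \right)} H = - \frac{28}{-10} \left(-56\right) = \left(-28\right) \left(- \frac{1}{10}\right) \left(-56\right) = \frac{14}{5} \left(-56\right) = - \frac{784}{5}$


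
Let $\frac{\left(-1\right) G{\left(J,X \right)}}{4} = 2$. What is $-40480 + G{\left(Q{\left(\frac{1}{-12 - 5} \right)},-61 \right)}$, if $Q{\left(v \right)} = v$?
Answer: $-40488$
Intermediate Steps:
$G{\left(J,X \right)} = -8$ ($G{\left(J,X \right)} = \left(-4\right) 2 = -8$)
$-40480 + G{\left(Q{\left(\frac{1}{-12 - 5} \right)},-61 \right)} = -40480 - 8 = -40488$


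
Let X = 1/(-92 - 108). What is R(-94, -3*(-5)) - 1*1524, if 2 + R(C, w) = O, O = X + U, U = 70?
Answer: -291201/200 ≈ -1456.0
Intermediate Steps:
X = -1/200 (X = 1/(-200) = -1/200 ≈ -0.0050000)
O = 13999/200 (O = -1/200 + 70 = 13999/200 ≈ 69.995)
R(C, w) = 13599/200 (R(C, w) = -2 + 13999/200 = 13599/200)
R(-94, -3*(-5)) - 1*1524 = 13599/200 - 1*1524 = 13599/200 - 1524 = -291201/200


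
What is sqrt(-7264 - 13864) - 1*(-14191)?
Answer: 14191 + 2*I*sqrt(5282) ≈ 14191.0 + 145.35*I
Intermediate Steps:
sqrt(-7264 - 13864) - 1*(-14191) = sqrt(-21128) + 14191 = 2*I*sqrt(5282) + 14191 = 14191 + 2*I*sqrt(5282)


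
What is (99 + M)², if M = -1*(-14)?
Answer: 12769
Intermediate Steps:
M = 14
(99 + M)² = (99 + 14)² = 113² = 12769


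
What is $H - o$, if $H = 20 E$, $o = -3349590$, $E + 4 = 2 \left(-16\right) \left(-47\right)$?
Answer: $3379590$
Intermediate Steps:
$E = 1500$ ($E = -4 + 2 \left(-16\right) \left(-47\right) = -4 - -1504 = -4 + 1504 = 1500$)
$H = 30000$ ($H = 20 \cdot 1500 = 30000$)
$H - o = 30000 - -3349590 = 30000 + 3349590 = 3379590$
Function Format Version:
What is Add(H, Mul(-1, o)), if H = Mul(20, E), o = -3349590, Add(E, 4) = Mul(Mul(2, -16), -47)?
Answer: 3379590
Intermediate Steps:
E = 1500 (E = Add(-4, Mul(Mul(2, -16), -47)) = Add(-4, Mul(-32, -47)) = Add(-4, 1504) = 1500)
H = 30000 (H = Mul(20, 1500) = 30000)
Add(H, Mul(-1, o)) = Add(30000, Mul(-1, -3349590)) = Add(30000, 3349590) = 3379590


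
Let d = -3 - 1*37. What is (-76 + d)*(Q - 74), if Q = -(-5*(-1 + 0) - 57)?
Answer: 2552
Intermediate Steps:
d = -40 (d = -3 - 37 = -40)
Q = 52 (Q = -(-5*(-1) - 57) = -(5 - 57) = -1*(-52) = 52)
(-76 + d)*(Q - 74) = (-76 - 40)*(52 - 74) = -116*(-22) = 2552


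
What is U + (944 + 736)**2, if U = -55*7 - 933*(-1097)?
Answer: 3845516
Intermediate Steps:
U = 1023116 (U = -385 + 1023501 = 1023116)
U + (944 + 736)**2 = 1023116 + (944 + 736)**2 = 1023116 + 1680**2 = 1023116 + 2822400 = 3845516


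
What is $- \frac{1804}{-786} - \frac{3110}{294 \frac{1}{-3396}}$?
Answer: $\frac{691826378}{19257} \approx 35926.0$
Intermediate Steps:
$- \frac{1804}{-786} - \frac{3110}{294 \frac{1}{-3396}} = \left(-1804\right) \left(- \frac{1}{786}\right) - \frac{3110}{294 \left(- \frac{1}{3396}\right)} = \frac{902}{393} - \frac{3110}{- \frac{49}{566}} = \frac{902}{393} - - \frac{1760260}{49} = \frac{902}{393} + \frac{1760260}{49} = \frac{691826378}{19257}$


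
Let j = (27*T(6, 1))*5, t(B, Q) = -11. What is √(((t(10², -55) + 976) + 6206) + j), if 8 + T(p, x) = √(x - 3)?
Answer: √(6091 + 135*I*√2) ≈ 78.054 + 1.223*I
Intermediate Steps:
T(p, x) = -8 + √(-3 + x) (T(p, x) = -8 + √(x - 3) = -8 + √(-3 + x))
j = -1080 + 135*I*√2 (j = (27*(-8 + √(-3 + 1)))*5 = (27*(-8 + √(-2)))*5 = (27*(-8 + I*√2))*5 = (-216 + 27*I*√2)*5 = -1080 + 135*I*√2 ≈ -1080.0 + 190.92*I)
√(((t(10², -55) + 976) + 6206) + j) = √(((-11 + 976) + 6206) + (-1080 + 135*I*√2)) = √((965 + 6206) + (-1080 + 135*I*√2)) = √(7171 + (-1080 + 135*I*√2)) = √(6091 + 135*I*√2)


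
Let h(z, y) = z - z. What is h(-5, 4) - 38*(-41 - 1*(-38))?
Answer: 114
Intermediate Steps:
h(z, y) = 0
h(-5, 4) - 38*(-41 - 1*(-38)) = 0 - 38*(-41 - 1*(-38)) = 0 - 38*(-41 + 38) = 0 - 38*(-3) = 0 - 1*(-114) = 0 + 114 = 114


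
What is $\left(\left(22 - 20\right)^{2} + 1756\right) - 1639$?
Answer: $121$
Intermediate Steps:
$\left(\left(22 - 20\right)^{2} + 1756\right) - 1639 = \left(2^{2} + 1756\right) - 1639 = \left(4 + 1756\right) - 1639 = 1760 - 1639 = 121$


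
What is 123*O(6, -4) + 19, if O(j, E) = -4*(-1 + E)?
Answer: 2479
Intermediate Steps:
O(j, E) = 4 - 4*E
123*O(6, -4) + 19 = 123*(4 - 4*(-4)) + 19 = 123*(4 + 16) + 19 = 123*20 + 19 = 2460 + 19 = 2479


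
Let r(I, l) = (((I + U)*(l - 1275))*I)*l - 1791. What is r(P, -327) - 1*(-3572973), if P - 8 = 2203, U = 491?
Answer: 3129571277370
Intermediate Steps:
P = 2211 (P = 8 + 2203 = 2211)
r(I, l) = -1791 + I*l*(-1275 + l)*(491 + I) (r(I, l) = (((I + 491)*(l - 1275))*I)*l - 1791 = (((491 + I)*(-1275 + l))*I)*l - 1791 = (((-1275 + l)*(491 + I))*I)*l - 1791 = (I*(-1275 + l)*(491 + I))*l - 1791 = I*l*(-1275 + l)*(491 + I) - 1791 = -1791 + I*l*(-1275 + l)*(491 + I))
r(P, -327) - 1*(-3572973) = (-1791 + 2211**2*(-327)**2 - 626025*2211*(-327) - 1275*(-327)*2211**2 + 491*2211*(-327)**2) - 1*(-3572973) = (-1791 + 4888521*106929 + 452614196925 - 1275*(-327)*4888521 + 491*2211*106929) + 3572973 = (-1791 + 522724662009 + 452614196925 + 2038146617925 + 116082229329) + 3572973 = 3129567704397 + 3572973 = 3129571277370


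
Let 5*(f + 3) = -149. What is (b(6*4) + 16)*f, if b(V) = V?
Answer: -1312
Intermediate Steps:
f = -164/5 (f = -3 + (⅕)*(-149) = -3 - 149/5 = -164/5 ≈ -32.800)
(b(6*4) + 16)*f = (6*4 + 16)*(-164/5) = (24 + 16)*(-164/5) = 40*(-164/5) = -1312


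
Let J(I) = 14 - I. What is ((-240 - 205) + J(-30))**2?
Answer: 160801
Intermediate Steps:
((-240 - 205) + J(-30))**2 = ((-240 - 205) + (14 - 1*(-30)))**2 = (-445 + (14 + 30))**2 = (-445 + 44)**2 = (-401)**2 = 160801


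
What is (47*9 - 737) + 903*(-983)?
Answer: -887963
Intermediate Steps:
(47*9 - 737) + 903*(-983) = (423 - 737) - 887649 = -314 - 887649 = -887963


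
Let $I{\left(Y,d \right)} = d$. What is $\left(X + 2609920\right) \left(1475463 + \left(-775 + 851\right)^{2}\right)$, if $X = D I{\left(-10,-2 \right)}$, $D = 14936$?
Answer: $3821667719472$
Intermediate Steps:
$X = -29872$ ($X = 14936 \left(-2\right) = -29872$)
$\left(X + 2609920\right) \left(1475463 + \left(-775 + 851\right)^{2}\right) = \left(-29872 + 2609920\right) \left(1475463 + \left(-775 + 851\right)^{2}\right) = 2580048 \left(1475463 + 76^{2}\right) = 2580048 \left(1475463 + 5776\right) = 2580048 \cdot 1481239 = 3821667719472$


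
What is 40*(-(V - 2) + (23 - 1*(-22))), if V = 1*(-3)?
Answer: 2000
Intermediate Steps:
V = -3
40*(-(V - 2) + (23 - 1*(-22))) = 40*(-(-3 - 2) + (23 - 1*(-22))) = 40*(-1*(-5) + (23 + 22)) = 40*(5 + 45) = 40*50 = 2000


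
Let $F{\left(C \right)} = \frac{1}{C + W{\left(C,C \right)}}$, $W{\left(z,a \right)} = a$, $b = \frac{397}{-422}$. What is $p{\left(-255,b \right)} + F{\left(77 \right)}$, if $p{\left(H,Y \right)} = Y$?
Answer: $- \frac{15179}{16247} \approx -0.93427$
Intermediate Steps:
$b = - \frac{397}{422}$ ($b = 397 \left(- \frac{1}{422}\right) = - \frac{397}{422} \approx -0.94076$)
$F{\left(C \right)} = \frac{1}{2 C}$ ($F{\left(C \right)} = \frac{1}{C + C} = \frac{1}{2 C}$)
$p{\left(-255,b \right)} + F{\left(77 \right)} = - \frac{397}{422} + \frac{1}{2 \cdot 77} = - \frac{397}{422} + \frac{1}{2} \cdot \frac{1}{77} = - \frac{397}{422} + \frac{1}{154} = - \frac{15179}{16247}$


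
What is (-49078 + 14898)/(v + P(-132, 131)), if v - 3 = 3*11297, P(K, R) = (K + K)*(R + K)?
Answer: -17090/17079 ≈ -1.0006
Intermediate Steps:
P(K, R) = 2*K*(K + R) (P(K, R) = (2*K)*(K + R) = 2*K*(K + R))
v = 33894 (v = 3 + 3*11297 = 3 + 33891 = 33894)
(-49078 + 14898)/(v + P(-132, 131)) = (-49078 + 14898)/(33894 + 2*(-132)*(-132 + 131)) = -34180/(33894 + 2*(-132)*(-1)) = -34180/(33894 + 264) = -34180/34158 = -34180*1/34158 = -17090/17079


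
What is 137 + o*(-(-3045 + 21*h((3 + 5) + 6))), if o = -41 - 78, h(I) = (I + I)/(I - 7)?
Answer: -352222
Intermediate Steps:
h(I) = 2*I/(-7 + I) (h(I) = (2*I)/(-7 + I) = 2*I/(-7 + I))
o = -119
137 + o*(-(-3045 + 21*h((3 + 5) + 6))) = 137 - (-2499)/(1/(2*((3 + 5) + 6)/(-7 + ((3 + 5) + 6)) - 145)) = 137 - (-2499)/(1/(2*(8 + 6)/(-7 + (8 + 6)) - 145)) = 137 - (-2499)/(1/(2*14/(-7 + 14) - 145)) = 137 - (-2499)/(1/(2*14/7 - 145)) = 137 - (-2499)/(1/(2*14*(⅐) - 145)) = 137 - (-2499)/(1/(4 - 145)) = 137 - (-2499)/(1/(-141)) = 137 - (-2499)/(-1/141) = 137 - (-2499)*(-141) = 137 - 119*2961 = 137 - 352359 = -352222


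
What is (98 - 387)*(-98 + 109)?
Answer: -3179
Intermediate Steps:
(98 - 387)*(-98 + 109) = -289*11 = -3179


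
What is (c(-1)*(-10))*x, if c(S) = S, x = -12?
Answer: -120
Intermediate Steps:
(c(-1)*(-10))*x = -1*(-10)*(-12) = 10*(-12) = -120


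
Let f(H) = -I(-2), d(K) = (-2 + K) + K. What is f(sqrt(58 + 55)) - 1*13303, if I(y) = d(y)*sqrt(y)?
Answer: -13303 + 6*I*sqrt(2) ≈ -13303.0 + 8.4853*I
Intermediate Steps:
d(K) = -2 + 2*K
I(y) = sqrt(y)*(-2 + 2*y) (I(y) = (-2 + 2*y)*sqrt(y) = sqrt(y)*(-2 + 2*y))
f(H) = 6*I*sqrt(2) (f(H) = -2*sqrt(-2)*(-1 - 2) = -2*I*sqrt(2)*(-3) = -(-6)*I*sqrt(2) = 6*I*sqrt(2))
f(sqrt(58 + 55)) - 1*13303 = 6*I*sqrt(2) - 1*13303 = 6*I*sqrt(2) - 13303 = -13303 + 6*I*sqrt(2)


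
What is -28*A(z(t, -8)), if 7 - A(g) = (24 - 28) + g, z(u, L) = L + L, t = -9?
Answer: -756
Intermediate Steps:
z(u, L) = 2*L
A(g) = 11 - g (A(g) = 7 - ((24 - 28) + g) = 7 - (-4 + g) = 7 + (4 - g) = 11 - g)
-28*A(z(t, -8)) = -28*(11 - 2*(-8)) = -28*(11 - 1*(-16)) = -28*(11 + 16) = -28*27 = -756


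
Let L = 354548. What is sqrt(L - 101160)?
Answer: 2*sqrt(63347) ≈ 503.38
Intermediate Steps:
sqrt(L - 101160) = sqrt(354548 - 101160) = sqrt(253388) = 2*sqrt(63347)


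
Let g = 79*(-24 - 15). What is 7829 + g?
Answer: 4748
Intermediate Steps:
g = -3081 (g = 79*(-39) = -3081)
7829 + g = 7829 - 3081 = 4748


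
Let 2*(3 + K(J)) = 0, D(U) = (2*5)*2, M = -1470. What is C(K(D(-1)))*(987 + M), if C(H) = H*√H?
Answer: 1449*I*√3 ≈ 2509.7*I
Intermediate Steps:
D(U) = 20 (D(U) = 10*2 = 20)
K(J) = -3 (K(J) = -3 + (½)*0 = -3 + 0 = -3)
C(H) = H^(3/2)
C(K(D(-1)))*(987 + M) = (-3)^(3/2)*(987 - 1470) = -3*I*√3*(-483) = 1449*I*√3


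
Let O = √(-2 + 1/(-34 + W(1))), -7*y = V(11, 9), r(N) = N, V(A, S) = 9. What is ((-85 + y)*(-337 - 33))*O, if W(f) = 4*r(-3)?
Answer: 111740*I*√4278/161 ≈ 45395.0*I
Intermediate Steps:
y = -9/7 (y = -⅐*9 = -9/7 ≈ -1.2857)
W(f) = -12 (W(f) = 4*(-3) = -12)
O = I*√4278/46 (O = √(-2 + 1/(-34 - 12)) = √(-2 + 1/(-46)) = √(-2 - 1/46) = √(-93/46) = I*√4278/46 ≈ 1.4219*I)
((-85 + y)*(-337 - 33))*O = ((-85 - 9/7)*(-337 - 33))*(I*√4278/46) = (-604/7*(-370))*(I*√4278/46) = 223480*(I*√4278/46)/7 = 111740*I*√4278/161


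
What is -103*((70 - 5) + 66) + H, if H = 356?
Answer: -13137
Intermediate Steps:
-103*((70 - 5) + 66) + H = -103*((70 - 5) + 66) + 356 = -103*(65 + 66) + 356 = -103*131 + 356 = -13493 + 356 = -13137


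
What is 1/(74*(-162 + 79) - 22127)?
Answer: -1/28269 ≈ -3.5374e-5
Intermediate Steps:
1/(74*(-162 + 79) - 22127) = 1/(74*(-83) - 22127) = 1/(-6142 - 22127) = 1/(-28269) = -1/28269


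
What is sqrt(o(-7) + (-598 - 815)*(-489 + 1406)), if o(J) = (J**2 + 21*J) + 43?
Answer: 4*I*sqrt(80986) ≈ 1138.3*I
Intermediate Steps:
o(J) = 43 + J**2 + 21*J
sqrt(o(-7) + (-598 - 815)*(-489 + 1406)) = sqrt((43 + (-7)**2 + 21*(-7)) + (-598 - 815)*(-489 + 1406)) = sqrt((43 + 49 - 147) - 1413*917) = sqrt(-55 - 1295721) = sqrt(-1295776) = 4*I*sqrt(80986)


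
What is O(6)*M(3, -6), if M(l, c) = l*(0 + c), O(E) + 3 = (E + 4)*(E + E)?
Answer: -2106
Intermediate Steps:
O(E) = -3 + 2*E*(4 + E) (O(E) = -3 + (E + 4)*(E + E) = -3 + (4 + E)*(2*E) = -3 + 2*E*(4 + E))
M(l, c) = c*l (M(l, c) = l*c = c*l)
O(6)*M(3, -6) = (-3 + 2*6² + 8*6)*(-6*3) = (-3 + 2*36 + 48)*(-18) = (-3 + 72 + 48)*(-18) = 117*(-18) = -2106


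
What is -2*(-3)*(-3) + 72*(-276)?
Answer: -19890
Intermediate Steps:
-2*(-3)*(-3) + 72*(-276) = 6*(-3) - 19872 = -18 - 19872 = -19890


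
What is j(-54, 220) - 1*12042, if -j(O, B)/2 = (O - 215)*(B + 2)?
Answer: 107394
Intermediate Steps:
j(O, B) = -2*(-215 + O)*(2 + B) (j(O, B) = -2*(O - 215)*(B + 2) = -2*(-215 + O)*(2 + B))
j(-54, 220) - 1*12042 = (860 - 4*(-54) + 430*220 - 2*220*(-54)) - 1*12042 = (860 + 216 + 94600 + 23760) - 12042 = 119436 - 12042 = 107394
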